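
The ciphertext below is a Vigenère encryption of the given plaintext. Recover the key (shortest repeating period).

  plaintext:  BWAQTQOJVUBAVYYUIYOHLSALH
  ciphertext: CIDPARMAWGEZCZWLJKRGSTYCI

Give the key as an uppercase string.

BMDZHBYR

  i= 0: C-B =  1 → B
  i= 1: I-W = 12 → M
  i= 2: D-A =  3 → D
  i= 3: P-Q = 25 → Z
  i= 4: A-T =  7 → H
  i= 5: R-Q =  1 → B
  i= 6: M-O = 24 → Y
  i= 7: A-J = 17 → R
  i= 8: W-V =  1 → B
  i= 9: G-U = 12 → M
  i=10: E-B =  3 → D
  i=11: Z-A = 25 → Z
  i=12: C-V =  7 → H
  i=13: Z-Y =  1 → B
  i=14: W-Y = 24 → Y
  i=15: L-U = 17 → R
  i=16: J-I =  1 → B
  i=17: K-Y = 12 → M
  i=18: R-O =  3 → D
  i=19: G-H = 25 → Z
  i=20: S-L =  7 → H
  i=21: T-S =  1 → B
  i=22: Y-A = 24 → Y
  i=23: C-L = 17 → R
  i=24: I-H =  1 → B
  shifts repeat with period 8: BMDZHBYR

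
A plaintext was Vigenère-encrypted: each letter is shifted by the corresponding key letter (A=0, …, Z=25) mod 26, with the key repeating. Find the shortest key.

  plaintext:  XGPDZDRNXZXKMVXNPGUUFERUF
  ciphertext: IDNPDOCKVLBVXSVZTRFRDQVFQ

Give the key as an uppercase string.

  i= 0: I-X = 11 → L
  i= 1: D-G = 23 → X
  i= 2: N-P = 24 → Y
  i= 3: P-D = 12 → M
  i= 4: D-Z =  4 → E
  i= 5: O-D = 11 → L
  i= 6: C-R = 11 → L
  i= 7: K-N = 23 → X
  i= 8: V-X = 24 → Y
  i= 9: L-Z = 12 → M
  i=10: B-X =  4 → E
  i=11: V-K = 11 → L
  i=12: X-M = 11 → L
  i=13: S-V = 23 → X
  i=14: V-X = 24 → Y
  i=15: Z-N = 12 → M
  i=16: T-P =  4 → E
  i=17: R-G = 11 → L
  i=18: F-U = 11 → L
  i=19: R-U = 23 → X
  i=20: D-F = 24 → Y
  i=21: Q-E = 12 → M
  i=22: V-R =  4 → E
  i=23: F-U = 11 → L
  i=24: Q-F = 11 → L
  shifts repeat with period 6: LXYMEL

LXYMEL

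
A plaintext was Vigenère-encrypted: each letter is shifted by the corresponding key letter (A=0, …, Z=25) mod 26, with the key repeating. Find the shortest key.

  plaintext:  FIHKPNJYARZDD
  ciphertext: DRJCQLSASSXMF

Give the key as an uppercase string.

  i= 0: D-F = 24 → Y
  i= 1: R-I =  9 → J
  i= 2: J-H =  2 → C
  i= 3: C-K = 18 → S
  i= 4: Q-P =  1 → B
  i= 5: L-N = 24 → Y
  i= 6: S-J =  9 → J
  i= 7: A-Y =  2 → C
  i= 8: S-A = 18 → S
  i= 9: S-R =  1 → B
  i=10: X-Z = 24 → Y
  i=11: M-D =  9 → J
  i=12: F-D =  2 → C
  shifts repeat with period 5: YJCSB

YJCSB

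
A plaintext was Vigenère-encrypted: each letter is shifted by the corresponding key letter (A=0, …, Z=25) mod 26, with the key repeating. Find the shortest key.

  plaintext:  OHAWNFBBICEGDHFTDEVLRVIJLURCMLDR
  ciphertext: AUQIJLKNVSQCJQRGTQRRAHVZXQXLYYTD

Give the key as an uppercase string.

  i= 0: A-O = 12 → M
  i= 1: U-H = 13 → N
  i= 2: Q-A = 16 → Q
  i= 3: I-W = 12 → M
  i= 4: J-N = 22 → W
  i= 5: L-F =  6 → G
  i= 6: K-B =  9 → J
  i= 7: N-B = 12 → M
  i= 8: V-I = 13 → N
  i= 9: S-C = 16 → Q
  i=10: Q-E = 12 → M
  i=11: C-G = 22 → W
  i=12: J-D =  6 → G
  i=13: Q-H =  9 → J
  i=14: R-F = 12 → M
  i=15: G-T = 13 → N
  i=16: T-D = 16 → Q
  i=17: Q-E = 12 → M
  i=18: R-V = 22 → W
  i=19: R-L =  6 → G
  i=20: A-R =  9 → J
  i=21: H-V = 12 → M
  i=22: V-I = 13 → N
  i=23: Z-J = 16 → Q
  i=24: X-L = 12 → M
  i=25: Q-U = 22 → W
  i=26: X-R =  6 → G
  i=27: L-C =  9 → J
  i=28: Y-M = 12 → M
  i=29: Y-L = 13 → N
  i=30: T-D = 16 → Q
  i=31: D-R = 12 → M
  shifts repeat with period 7: MNQMWGJ

MNQMWGJ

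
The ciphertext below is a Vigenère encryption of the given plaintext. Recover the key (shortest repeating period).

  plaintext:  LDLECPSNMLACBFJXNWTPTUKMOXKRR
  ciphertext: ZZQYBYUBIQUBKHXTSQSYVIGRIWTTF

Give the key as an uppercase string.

  i= 0: Z-L = 14 → O
  i= 1: Z-D = 22 → W
  i= 2: Q-L =  5 → F
  i= 3: Y-E = 20 → U
  i= 4: B-C = 25 → Z
  i= 5: Y-P =  9 → J
  i= 6: U-S =  2 → C
  i= 7: B-N = 14 → O
  i= 8: I-M = 22 → W
  i= 9: Q-L =  5 → F
  i=10: U-A = 20 → U
  i=11: B-C = 25 → Z
  i=12: K-B =  9 → J
  i=13: H-F =  2 → C
  i=14: X-J = 14 → O
  i=15: T-X = 22 → W
  i=16: S-N =  5 → F
  i=17: Q-W = 20 → U
  i=18: S-T = 25 → Z
  i=19: Y-P =  9 → J
  i=20: V-T =  2 → C
  i=21: I-U = 14 → O
  i=22: G-K = 22 → W
  i=23: R-M =  5 → F
  i=24: I-O = 20 → U
  i=25: W-X = 25 → Z
  i=26: T-K =  9 → J
  i=27: T-R =  2 → C
  i=28: F-R = 14 → O
  shifts repeat with period 7: OWFUZJC

OWFUZJC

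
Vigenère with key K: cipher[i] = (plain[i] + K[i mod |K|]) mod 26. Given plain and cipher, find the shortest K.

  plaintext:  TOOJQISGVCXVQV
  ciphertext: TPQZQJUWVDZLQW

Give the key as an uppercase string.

ABCQ

  i= 0: T-T =  0 → A
  i= 1: P-O =  1 → B
  i= 2: Q-O =  2 → C
  i= 3: Z-J = 16 → Q
  i= 4: Q-Q =  0 → A
  i= 5: J-I =  1 → B
  i= 6: U-S =  2 → C
  i= 7: W-G = 16 → Q
  i= 8: V-V =  0 → A
  i= 9: D-C =  1 → B
  i=10: Z-X =  2 → C
  i=11: L-V = 16 → Q
  i=12: Q-Q =  0 → A
  i=13: W-V =  1 → B
  shifts repeat with period 4: ABCQ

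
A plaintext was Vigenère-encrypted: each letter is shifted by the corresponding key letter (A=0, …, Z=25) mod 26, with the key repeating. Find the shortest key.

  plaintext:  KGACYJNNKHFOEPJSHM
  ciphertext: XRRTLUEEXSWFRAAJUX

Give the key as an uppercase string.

NLRR

  i= 0: X-K = 13 → N
  i= 1: R-G = 11 → L
  i= 2: R-A = 17 → R
  i= 3: T-C = 17 → R
  i= 4: L-Y = 13 → N
  i= 5: U-J = 11 → L
  i= 6: E-N = 17 → R
  i= 7: E-N = 17 → R
  i= 8: X-K = 13 → N
  i= 9: S-H = 11 → L
  i=10: W-F = 17 → R
  i=11: F-O = 17 → R
  i=12: R-E = 13 → N
  i=13: A-P = 11 → L
  i=14: A-J = 17 → R
  i=15: J-S = 17 → R
  i=16: U-H = 13 → N
  i=17: X-M = 11 → L
  shifts repeat with period 4: NLRR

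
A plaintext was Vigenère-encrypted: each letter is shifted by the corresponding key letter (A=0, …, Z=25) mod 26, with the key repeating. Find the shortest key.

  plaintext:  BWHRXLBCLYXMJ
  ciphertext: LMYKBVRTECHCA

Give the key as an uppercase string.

  i= 0: L-B = 10 → K
  i= 1: M-W = 16 → Q
  i= 2: Y-H = 17 → R
  i= 3: K-R = 19 → T
  i= 4: B-X =  4 → E
  i= 5: V-L = 10 → K
  i= 6: R-B = 16 → Q
  i= 7: T-C = 17 → R
  i= 8: E-L = 19 → T
  i= 9: C-Y =  4 → E
  i=10: H-X = 10 → K
  i=11: C-M = 16 → Q
  i=12: A-J = 17 → R
  shifts repeat with period 5: KQRTE

KQRTE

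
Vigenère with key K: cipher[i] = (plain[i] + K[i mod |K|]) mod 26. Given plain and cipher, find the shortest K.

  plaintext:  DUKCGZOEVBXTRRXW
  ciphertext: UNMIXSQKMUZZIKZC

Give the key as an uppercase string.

RTCG

  i= 0: U-D = 17 → R
  i= 1: N-U = 19 → T
  i= 2: M-K =  2 → C
  i= 3: I-C =  6 → G
  i= 4: X-G = 17 → R
  i= 5: S-Z = 19 → T
  i= 6: Q-O =  2 → C
  i= 7: K-E =  6 → G
  i= 8: M-V = 17 → R
  i= 9: U-B = 19 → T
  i=10: Z-X =  2 → C
  i=11: Z-T =  6 → G
  i=12: I-R = 17 → R
  i=13: K-R = 19 → T
  i=14: Z-X =  2 → C
  i=15: C-W =  6 → G
  shifts repeat with period 4: RTCG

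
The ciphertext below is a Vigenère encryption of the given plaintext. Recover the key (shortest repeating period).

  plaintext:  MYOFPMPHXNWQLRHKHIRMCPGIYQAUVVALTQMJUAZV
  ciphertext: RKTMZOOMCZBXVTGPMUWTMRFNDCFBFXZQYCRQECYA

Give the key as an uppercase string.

  i= 0: R-M =  5 → F
  i= 1: K-Y = 12 → M
  i= 2: T-O =  5 → F
  i= 3: M-F =  7 → H
  i= 4: Z-P = 10 → K
  i= 5: O-M =  2 → C
  i= 6: O-P = 25 → Z
  i= 7: M-H =  5 → F
  i= 8: C-X =  5 → F
  i= 9: Z-N = 12 → M
  i=10: B-W =  5 → F
  i=11: X-Q =  7 → H
  i=12: V-L = 10 → K
  i=13: T-R =  2 → C
  i=14: G-H = 25 → Z
  i=15: P-K =  5 → F
  i=16: M-H =  5 → F
  i=17: U-I = 12 → M
  i=18: W-R =  5 → F
  i=19: T-M =  7 → H
  i=20: M-C = 10 → K
  i=21: R-P =  2 → C
  i=22: F-G = 25 → Z
  i=23: N-I =  5 → F
  i=24: D-Y =  5 → F
  i=25: C-Q = 12 → M
  i=26: F-A =  5 → F
  i=27: B-U =  7 → H
  i=28: F-V = 10 → K
  i=29: X-V =  2 → C
  i=30: Z-A = 25 → Z
  i=31: Q-L =  5 → F
  i=32: Y-T =  5 → F
  i=33: C-Q = 12 → M
  i=34: R-M =  5 → F
  i=35: Q-J =  7 → H
  i=36: E-U = 10 → K
  i=37: C-A =  2 → C
  i=38: Y-Z = 25 → Z
  i=39: A-V =  5 → F
  shifts repeat with period 8: FMFHKCZF

FMFHKCZF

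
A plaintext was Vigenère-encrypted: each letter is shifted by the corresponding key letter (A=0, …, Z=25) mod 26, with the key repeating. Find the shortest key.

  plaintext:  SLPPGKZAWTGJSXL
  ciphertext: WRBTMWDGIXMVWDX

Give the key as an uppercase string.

EGM

  i= 0: W-S =  4 → E
  i= 1: R-L =  6 → G
  i= 2: B-P = 12 → M
  i= 3: T-P =  4 → E
  i= 4: M-G =  6 → G
  i= 5: W-K = 12 → M
  i= 6: D-Z =  4 → E
  i= 7: G-A =  6 → G
  i= 8: I-W = 12 → M
  i= 9: X-T =  4 → E
  i=10: M-G =  6 → G
  i=11: V-J = 12 → M
  i=12: W-S =  4 → E
  i=13: D-X =  6 → G
  i=14: X-L = 12 → M
  shifts repeat with period 3: EGM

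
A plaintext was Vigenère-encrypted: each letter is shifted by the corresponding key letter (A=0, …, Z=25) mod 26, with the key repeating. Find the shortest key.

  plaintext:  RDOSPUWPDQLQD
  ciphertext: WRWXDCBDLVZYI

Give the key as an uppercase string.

  i= 0: W-R =  5 → F
  i= 1: R-D = 14 → O
  i= 2: W-O =  8 → I
  i= 3: X-S =  5 → F
  i= 4: D-P = 14 → O
  i= 5: C-U =  8 → I
  i= 6: B-W =  5 → F
  i= 7: D-P = 14 → O
  i= 8: L-D =  8 → I
  i= 9: V-Q =  5 → F
  i=10: Z-L = 14 → O
  i=11: Y-Q =  8 → I
  i=12: I-D =  5 → F
  shifts repeat with period 3: FOI

FOI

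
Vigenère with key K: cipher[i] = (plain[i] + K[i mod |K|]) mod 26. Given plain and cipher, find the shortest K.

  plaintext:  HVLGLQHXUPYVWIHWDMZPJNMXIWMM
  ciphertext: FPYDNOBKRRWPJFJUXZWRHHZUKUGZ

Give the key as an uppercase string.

  i= 0: F-H = 24 → Y
  i= 1: P-V = 20 → U
  i= 2: Y-L = 13 → N
  i= 3: D-G = 23 → X
  i= 4: N-L =  2 → C
  i= 5: O-Q = 24 → Y
  i= 6: B-H = 20 → U
  i= 7: K-X = 13 → N
  i= 8: R-U = 23 → X
  i= 9: R-P =  2 → C
  i=10: W-Y = 24 → Y
  i=11: P-V = 20 → U
  i=12: J-W = 13 → N
  i=13: F-I = 23 → X
  i=14: J-H =  2 → C
  i=15: U-W = 24 → Y
  i=16: X-D = 20 → U
  i=17: Z-M = 13 → N
  i=18: W-Z = 23 → X
  i=19: R-P =  2 → C
  i=20: H-J = 24 → Y
  i=21: H-N = 20 → U
  i=22: Z-M = 13 → N
  i=23: U-X = 23 → X
  i=24: K-I =  2 → C
  i=25: U-W = 24 → Y
  i=26: G-M = 20 → U
  i=27: Z-M = 13 → N
  shifts repeat with period 5: YUNXC

YUNXC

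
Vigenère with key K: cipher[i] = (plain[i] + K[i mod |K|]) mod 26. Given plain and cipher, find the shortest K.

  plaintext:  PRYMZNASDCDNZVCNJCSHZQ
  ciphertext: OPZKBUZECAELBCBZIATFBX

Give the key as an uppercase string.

ZYBYCHZM

  i= 0: O-P = 25 → Z
  i= 1: P-R = 24 → Y
  i= 2: Z-Y =  1 → B
  i= 3: K-M = 24 → Y
  i= 4: B-Z =  2 → C
  i= 5: U-N =  7 → H
  i= 6: Z-A = 25 → Z
  i= 7: E-S = 12 → M
  i= 8: C-D = 25 → Z
  i= 9: A-C = 24 → Y
  i=10: E-D =  1 → B
  i=11: L-N = 24 → Y
  i=12: B-Z =  2 → C
  i=13: C-V =  7 → H
  i=14: B-C = 25 → Z
  i=15: Z-N = 12 → M
  i=16: I-J = 25 → Z
  i=17: A-C = 24 → Y
  i=18: T-S =  1 → B
  i=19: F-H = 24 → Y
  i=20: B-Z =  2 → C
  i=21: X-Q =  7 → H
  shifts repeat with period 8: ZYBYCHZM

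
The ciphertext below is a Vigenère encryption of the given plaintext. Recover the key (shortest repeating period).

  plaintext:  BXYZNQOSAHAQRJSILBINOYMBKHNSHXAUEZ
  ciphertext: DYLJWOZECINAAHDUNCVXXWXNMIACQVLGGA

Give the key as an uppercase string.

  i= 0: D-B =  2 → C
  i= 1: Y-X =  1 → B
  i= 2: L-Y = 13 → N
  i= 3: J-Z = 10 → K
  i= 4: W-N =  9 → J
  i= 5: O-Q = 24 → Y
  i= 6: Z-O = 11 → L
  i= 7: E-S = 12 → M
  i= 8: C-A =  2 → C
  i= 9: I-H =  1 → B
  i=10: N-A = 13 → N
  i=11: A-Q = 10 → K
  i=12: A-R =  9 → J
  i=13: H-J = 24 → Y
  i=14: D-S = 11 → L
  i=15: U-I = 12 → M
  i=16: N-L =  2 → C
  i=17: C-B =  1 → B
  i=18: V-I = 13 → N
  i=19: X-N = 10 → K
  i=20: X-O =  9 → J
  i=21: W-Y = 24 → Y
  i=22: X-M = 11 → L
  i=23: N-B = 12 → M
  i=24: M-K =  2 → C
  i=25: I-H =  1 → B
  i=26: A-N = 13 → N
  i=27: C-S = 10 → K
  i=28: Q-H =  9 → J
  i=29: V-X = 24 → Y
  i=30: L-A = 11 → L
  i=31: G-U = 12 → M
  i=32: G-E =  2 → C
  i=33: A-Z =  1 → B
  shifts repeat with period 8: CBNKJYLM

CBNKJYLM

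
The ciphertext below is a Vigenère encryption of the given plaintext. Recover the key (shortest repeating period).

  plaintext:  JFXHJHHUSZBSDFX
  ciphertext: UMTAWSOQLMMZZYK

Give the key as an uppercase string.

  i= 0: U-J = 11 → L
  i= 1: M-F =  7 → H
  i= 2: T-X = 22 → W
  i= 3: A-H = 19 → T
  i= 4: W-J = 13 → N
  i= 5: S-H = 11 → L
  i= 6: O-H =  7 → H
  i= 7: Q-U = 22 → W
  i= 8: L-S = 19 → T
  i= 9: M-Z = 13 → N
  i=10: M-B = 11 → L
  i=11: Z-S =  7 → H
  i=12: Z-D = 22 → W
  i=13: Y-F = 19 → T
  i=14: K-X = 13 → N
  shifts repeat with period 5: LHWTN

LHWTN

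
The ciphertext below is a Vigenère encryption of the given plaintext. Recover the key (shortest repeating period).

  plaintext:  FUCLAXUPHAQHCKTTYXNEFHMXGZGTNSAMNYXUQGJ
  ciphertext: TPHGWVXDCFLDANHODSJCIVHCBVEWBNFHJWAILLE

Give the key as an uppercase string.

  i= 0: T-F = 14 → O
  i= 1: P-U = 21 → V
  i= 2: H-C =  5 → F
  i= 3: G-L = 21 → V
  i= 4: W-A = 22 → W
  i= 5: V-X = 24 → Y
  i= 6: X-U =  3 → D
  i= 7: D-P = 14 → O
  i= 8: C-H = 21 → V
  i= 9: F-A =  5 → F
  i=10: L-Q = 21 → V
  i=11: D-H = 22 → W
  i=12: A-C = 24 → Y
  i=13: N-K =  3 → D
  i=14: H-T = 14 → O
  i=15: O-T = 21 → V
  i=16: D-Y =  5 → F
  i=17: S-X = 21 → V
  i=18: J-N = 22 → W
  i=19: C-E = 24 → Y
  i=20: I-F =  3 → D
  i=21: V-H = 14 → O
  i=22: H-M = 21 → V
  i=23: C-X =  5 → F
  i=24: B-G = 21 → V
  i=25: V-Z = 22 → W
  i=26: E-G = 24 → Y
  i=27: W-T =  3 → D
  i=28: B-N = 14 → O
  i=29: N-S = 21 → V
  i=30: F-A =  5 → F
  i=31: H-M = 21 → V
  i=32: J-N = 22 → W
  i=33: W-Y = 24 → Y
  i=34: A-X =  3 → D
  i=35: I-U = 14 → O
  i=36: L-Q = 21 → V
  i=37: L-G =  5 → F
  i=38: E-J = 21 → V
  shifts repeat with period 7: OVFVWYD

OVFVWYD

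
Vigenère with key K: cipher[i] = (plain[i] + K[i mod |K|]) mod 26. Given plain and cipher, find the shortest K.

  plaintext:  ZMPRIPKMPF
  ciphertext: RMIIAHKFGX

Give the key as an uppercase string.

SATRS

  i= 0: R-Z = 18 → S
  i= 1: M-M =  0 → A
  i= 2: I-P = 19 → T
  i= 3: I-R = 17 → R
  i= 4: A-I = 18 → S
  i= 5: H-P = 18 → S
  i= 6: K-K =  0 → A
  i= 7: F-M = 19 → T
  i= 8: G-P = 17 → R
  i= 9: X-F = 18 → S
  shifts repeat with period 5: SATRS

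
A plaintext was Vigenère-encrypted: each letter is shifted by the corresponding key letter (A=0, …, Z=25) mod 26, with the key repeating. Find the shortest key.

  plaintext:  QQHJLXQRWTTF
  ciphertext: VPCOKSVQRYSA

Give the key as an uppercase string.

  i= 0: V-Q =  5 → F
  i= 1: P-Q = 25 → Z
  i= 2: C-H = 21 → V
  i= 3: O-J =  5 → F
  i= 4: K-L = 25 → Z
  i= 5: S-X = 21 → V
  i= 6: V-Q =  5 → F
  i= 7: Q-R = 25 → Z
  i= 8: R-W = 21 → V
  i= 9: Y-T =  5 → F
  i=10: S-T = 25 → Z
  i=11: A-F = 21 → V
  shifts repeat with period 3: FZV

FZV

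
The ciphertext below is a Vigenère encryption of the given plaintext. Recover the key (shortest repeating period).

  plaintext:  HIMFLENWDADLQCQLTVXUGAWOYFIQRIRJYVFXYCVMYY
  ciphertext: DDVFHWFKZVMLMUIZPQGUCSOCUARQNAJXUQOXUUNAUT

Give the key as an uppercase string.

  i= 0: D-H = 22 → W
  i= 1: D-I = 21 → V
  i= 2: V-M =  9 → J
  i= 3: F-F =  0 → A
  i= 4: H-L = 22 → W
  i= 5: W-E = 18 → S
  i= 6: F-N = 18 → S
  i= 7: K-W = 14 → O
  i= 8: Z-D = 22 → W
  i= 9: V-A = 21 → V
  i=10: M-D =  9 → J
  i=11: L-L =  0 → A
  i=12: M-Q = 22 → W
  i=13: U-C = 18 → S
  i=14: I-Q = 18 → S
  i=15: Z-L = 14 → O
  i=16: P-T = 22 → W
  i=17: Q-V = 21 → V
  i=18: G-X =  9 → J
  i=19: U-U =  0 → A
  i=20: C-G = 22 → W
  i=21: S-A = 18 → S
  i=22: O-W = 18 → S
  i=23: C-O = 14 → O
  i=24: U-Y = 22 → W
  i=25: A-F = 21 → V
  i=26: R-I =  9 → J
  i=27: Q-Q =  0 → A
  i=28: N-R = 22 → W
  i=29: A-I = 18 → S
  i=30: J-R = 18 → S
  i=31: X-J = 14 → O
  i=32: U-Y = 22 → W
  i=33: Q-V = 21 → V
  i=34: O-F =  9 → J
  i=35: X-X =  0 → A
  i=36: U-Y = 22 → W
  i=37: U-C = 18 → S
  i=38: N-V = 18 → S
  i=39: A-M = 14 → O
  i=40: U-Y = 22 → W
  i=41: T-Y = 21 → V
  shifts repeat with period 8: WVJAWSSO

WVJAWSSO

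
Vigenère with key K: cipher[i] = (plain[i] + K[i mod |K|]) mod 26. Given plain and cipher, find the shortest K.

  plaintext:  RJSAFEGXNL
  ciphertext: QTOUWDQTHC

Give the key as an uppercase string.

  i= 0: Q-R = 25 → Z
  i= 1: T-J = 10 → K
  i= 2: O-S = 22 → W
  i= 3: U-A = 20 → U
  i= 4: W-F = 17 → R
  i= 5: D-E = 25 → Z
  i= 6: Q-G = 10 → K
  i= 7: T-X = 22 → W
  i= 8: H-N = 20 → U
  i= 9: C-L = 17 → R
  shifts repeat with period 5: ZKWUR

ZKWUR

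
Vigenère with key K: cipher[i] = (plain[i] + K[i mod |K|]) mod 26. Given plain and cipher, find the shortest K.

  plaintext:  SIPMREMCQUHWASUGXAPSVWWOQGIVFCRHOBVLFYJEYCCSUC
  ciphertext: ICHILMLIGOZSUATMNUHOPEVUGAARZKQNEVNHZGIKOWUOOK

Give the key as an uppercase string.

  i= 0: I-S = 16 → Q
  i= 1: C-I = 20 → U
  i= 2: H-P = 18 → S
  i= 3: I-M = 22 → W
  i= 4: L-R = 20 → U
  i= 5: M-E =  8 → I
  i= 6: L-M = 25 → Z
  i= 7: I-C =  6 → G
  i= 8: G-Q = 16 → Q
  i= 9: O-U = 20 → U
  i=10: Z-H = 18 → S
  i=11: S-W = 22 → W
  i=12: U-A = 20 → U
  i=13: A-S =  8 → I
  i=14: T-U = 25 → Z
  i=15: M-G =  6 → G
  i=16: N-X = 16 → Q
  i=17: U-A = 20 → U
  i=18: H-P = 18 → S
  i=19: O-S = 22 → W
  i=20: P-V = 20 → U
  i=21: E-W =  8 → I
  i=22: V-W = 25 → Z
  i=23: U-O =  6 → G
  i=24: G-Q = 16 → Q
  i=25: A-G = 20 → U
  i=26: A-I = 18 → S
  i=27: R-V = 22 → W
  i=28: Z-F = 20 → U
  i=29: K-C =  8 → I
  i=30: Q-R = 25 → Z
  i=31: N-H =  6 → G
  i=32: E-O = 16 → Q
  i=33: V-B = 20 → U
  i=34: N-V = 18 → S
  i=35: H-L = 22 → W
  i=36: Z-F = 20 → U
  i=37: G-Y =  8 → I
  i=38: I-J = 25 → Z
  i=39: K-E =  6 → G
  i=40: O-Y = 16 → Q
  i=41: W-C = 20 → U
  i=42: U-C = 18 → S
  i=43: O-S = 22 → W
  i=44: O-U = 20 → U
  i=45: K-C =  8 → I
  shifts repeat with period 8: QUSWUIZG

QUSWUIZG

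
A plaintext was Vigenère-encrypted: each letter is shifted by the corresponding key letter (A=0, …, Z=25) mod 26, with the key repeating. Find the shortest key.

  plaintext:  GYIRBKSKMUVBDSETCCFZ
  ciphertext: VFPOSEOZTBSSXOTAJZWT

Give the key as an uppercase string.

PHHXRUW

  i= 0: V-G = 15 → P
  i= 1: F-Y =  7 → H
  i= 2: P-I =  7 → H
  i= 3: O-R = 23 → X
  i= 4: S-B = 17 → R
  i= 5: E-K = 20 → U
  i= 6: O-S = 22 → W
  i= 7: Z-K = 15 → P
  i= 8: T-M =  7 → H
  i= 9: B-U =  7 → H
  i=10: S-V = 23 → X
  i=11: S-B = 17 → R
  i=12: X-D = 20 → U
  i=13: O-S = 22 → W
  i=14: T-E = 15 → P
  i=15: A-T =  7 → H
  i=16: J-C =  7 → H
  i=17: Z-C = 23 → X
  i=18: W-F = 17 → R
  i=19: T-Z = 20 → U
  shifts repeat with period 7: PHHXRUW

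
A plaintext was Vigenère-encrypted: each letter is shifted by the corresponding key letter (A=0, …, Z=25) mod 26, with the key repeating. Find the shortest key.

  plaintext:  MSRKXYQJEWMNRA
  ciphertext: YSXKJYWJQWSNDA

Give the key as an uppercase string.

  i= 0: Y-M = 12 → M
  i= 1: S-S =  0 → A
  i= 2: X-R =  6 → G
  i= 3: K-K =  0 → A
  i= 4: J-X = 12 → M
  i= 5: Y-Y =  0 → A
  i= 6: W-Q =  6 → G
  i= 7: J-J =  0 → A
  i= 8: Q-E = 12 → M
  i= 9: W-W =  0 → A
  i=10: S-M =  6 → G
  i=11: N-N =  0 → A
  i=12: D-R = 12 → M
  i=13: A-A =  0 → A
  shifts repeat with period 4: MAGA

MAGA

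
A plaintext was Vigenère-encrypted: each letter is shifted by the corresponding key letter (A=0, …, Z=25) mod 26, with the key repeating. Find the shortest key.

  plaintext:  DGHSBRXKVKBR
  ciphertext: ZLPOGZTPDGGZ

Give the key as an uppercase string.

WFI

  i= 0: Z-D = 22 → W
  i= 1: L-G =  5 → F
  i= 2: P-H =  8 → I
  i= 3: O-S = 22 → W
  i= 4: G-B =  5 → F
  i= 5: Z-R =  8 → I
  i= 6: T-X = 22 → W
  i= 7: P-K =  5 → F
  i= 8: D-V =  8 → I
  i= 9: G-K = 22 → W
  i=10: G-B =  5 → F
  i=11: Z-R =  8 → I
  shifts repeat with period 3: WFI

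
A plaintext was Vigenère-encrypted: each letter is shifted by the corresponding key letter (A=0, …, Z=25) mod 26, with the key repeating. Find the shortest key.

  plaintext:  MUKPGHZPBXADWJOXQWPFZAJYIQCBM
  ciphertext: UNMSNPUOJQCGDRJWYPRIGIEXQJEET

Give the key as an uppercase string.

ITCDHIVZ

  i= 0: U-M =  8 → I
  i= 1: N-U = 19 → T
  i= 2: M-K =  2 → C
  i= 3: S-P =  3 → D
  i= 4: N-G =  7 → H
  i= 5: P-H =  8 → I
  i= 6: U-Z = 21 → V
  i= 7: O-P = 25 → Z
  i= 8: J-B =  8 → I
  i= 9: Q-X = 19 → T
  i=10: C-A =  2 → C
  i=11: G-D =  3 → D
  i=12: D-W =  7 → H
  i=13: R-J =  8 → I
  i=14: J-O = 21 → V
  i=15: W-X = 25 → Z
  i=16: Y-Q =  8 → I
  i=17: P-W = 19 → T
  i=18: R-P =  2 → C
  i=19: I-F =  3 → D
  i=20: G-Z =  7 → H
  i=21: I-A =  8 → I
  i=22: E-J = 21 → V
  i=23: X-Y = 25 → Z
  i=24: Q-I =  8 → I
  i=25: J-Q = 19 → T
  i=26: E-C =  2 → C
  i=27: E-B =  3 → D
  i=28: T-M =  7 → H
  shifts repeat with period 8: ITCDHIVZ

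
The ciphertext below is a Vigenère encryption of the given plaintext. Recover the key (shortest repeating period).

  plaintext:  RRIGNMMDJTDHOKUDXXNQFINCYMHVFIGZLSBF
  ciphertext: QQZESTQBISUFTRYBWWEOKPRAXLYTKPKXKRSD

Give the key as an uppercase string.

ZZRYFHEY

  i= 0: Q-R = 25 → Z
  i= 1: Q-R = 25 → Z
  i= 2: Z-I = 17 → R
  i= 3: E-G = 24 → Y
  i= 4: S-N =  5 → F
  i= 5: T-M =  7 → H
  i= 6: Q-M =  4 → E
  i= 7: B-D = 24 → Y
  i= 8: I-J = 25 → Z
  i= 9: S-T = 25 → Z
  i=10: U-D = 17 → R
  i=11: F-H = 24 → Y
  i=12: T-O =  5 → F
  i=13: R-K =  7 → H
  i=14: Y-U =  4 → E
  i=15: B-D = 24 → Y
  i=16: W-X = 25 → Z
  i=17: W-X = 25 → Z
  i=18: E-N = 17 → R
  i=19: O-Q = 24 → Y
  i=20: K-F =  5 → F
  i=21: P-I =  7 → H
  i=22: R-N =  4 → E
  i=23: A-C = 24 → Y
  i=24: X-Y = 25 → Z
  i=25: L-M = 25 → Z
  i=26: Y-H = 17 → R
  i=27: T-V = 24 → Y
  i=28: K-F =  5 → F
  i=29: P-I =  7 → H
  i=30: K-G =  4 → E
  i=31: X-Z = 24 → Y
  i=32: K-L = 25 → Z
  i=33: R-S = 25 → Z
  i=34: S-B = 17 → R
  i=35: D-F = 24 → Y
  shifts repeat with period 8: ZZRYFHEY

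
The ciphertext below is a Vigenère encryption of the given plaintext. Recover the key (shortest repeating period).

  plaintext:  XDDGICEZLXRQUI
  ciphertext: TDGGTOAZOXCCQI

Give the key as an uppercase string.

WADALM

  i= 0: T-X = 22 → W
  i= 1: D-D =  0 → A
  i= 2: G-D =  3 → D
  i= 3: G-G =  0 → A
  i= 4: T-I = 11 → L
  i= 5: O-C = 12 → M
  i= 6: A-E = 22 → W
  i= 7: Z-Z =  0 → A
  i= 8: O-L =  3 → D
  i= 9: X-X =  0 → A
  i=10: C-R = 11 → L
  i=11: C-Q = 12 → M
  i=12: Q-U = 22 → W
  i=13: I-I =  0 → A
  shifts repeat with period 6: WADALM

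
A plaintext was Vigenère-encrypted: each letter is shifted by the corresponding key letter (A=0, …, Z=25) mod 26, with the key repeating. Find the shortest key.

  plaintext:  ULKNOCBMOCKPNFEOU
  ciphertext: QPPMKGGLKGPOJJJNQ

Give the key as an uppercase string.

WEFZ

  i= 0: Q-U = 22 → W
  i= 1: P-L =  4 → E
  i= 2: P-K =  5 → F
  i= 3: M-N = 25 → Z
  i= 4: K-O = 22 → W
  i= 5: G-C =  4 → E
  i= 6: G-B =  5 → F
  i= 7: L-M = 25 → Z
  i= 8: K-O = 22 → W
  i= 9: G-C =  4 → E
  i=10: P-K =  5 → F
  i=11: O-P = 25 → Z
  i=12: J-N = 22 → W
  i=13: J-F =  4 → E
  i=14: J-E =  5 → F
  i=15: N-O = 25 → Z
  i=16: Q-U = 22 → W
  shifts repeat with period 4: WEFZ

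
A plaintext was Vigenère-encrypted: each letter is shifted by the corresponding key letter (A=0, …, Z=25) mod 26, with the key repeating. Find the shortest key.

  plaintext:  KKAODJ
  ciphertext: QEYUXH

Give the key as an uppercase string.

GUY

  i= 0: Q-K =  6 → G
  i= 1: E-K = 20 → U
  i= 2: Y-A = 24 → Y
  i= 3: U-O =  6 → G
  i= 4: X-D = 20 → U
  i= 5: H-J = 24 → Y
  shifts repeat with period 3: GUY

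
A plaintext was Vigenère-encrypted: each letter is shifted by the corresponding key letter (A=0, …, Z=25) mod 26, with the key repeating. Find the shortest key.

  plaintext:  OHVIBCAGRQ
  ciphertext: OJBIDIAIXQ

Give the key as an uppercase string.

ACG

  i= 0: O-O =  0 → A
  i= 1: J-H =  2 → C
  i= 2: B-V =  6 → G
  i= 3: I-I =  0 → A
  i= 4: D-B =  2 → C
  i= 5: I-C =  6 → G
  i= 6: A-A =  0 → A
  i= 7: I-G =  2 → C
  i= 8: X-R =  6 → G
  i= 9: Q-Q =  0 → A
  shifts repeat with period 3: ACG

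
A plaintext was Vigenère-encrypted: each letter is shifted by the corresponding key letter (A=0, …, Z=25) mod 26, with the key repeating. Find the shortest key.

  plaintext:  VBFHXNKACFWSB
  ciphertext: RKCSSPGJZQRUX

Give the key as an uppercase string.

WJXLVC

  i= 0: R-V = 22 → W
  i= 1: K-B =  9 → J
  i= 2: C-F = 23 → X
  i= 3: S-H = 11 → L
  i= 4: S-X = 21 → V
  i= 5: P-N =  2 → C
  i= 6: G-K = 22 → W
  i= 7: J-A =  9 → J
  i= 8: Z-C = 23 → X
  i= 9: Q-F = 11 → L
  i=10: R-W = 21 → V
  i=11: U-S =  2 → C
  i=12: X-B = 22 → W
  shifts repeat with period 6: WJXLVC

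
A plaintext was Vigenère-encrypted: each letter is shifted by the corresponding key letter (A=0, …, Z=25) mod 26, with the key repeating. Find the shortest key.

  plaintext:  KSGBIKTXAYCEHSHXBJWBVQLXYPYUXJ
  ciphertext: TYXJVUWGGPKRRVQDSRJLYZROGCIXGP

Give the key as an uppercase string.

JGRINKD

  i= 0: T-K =  9 → J
  i= 1: Y-S =  6 → G
  i= 2: X-G = 17 → R
  i= 3: J-B =  8 → I
  i= 4: V-I = 13 → N
  i= 5: U-K = 10 → K
  i= 6: W-T =  3 → D
  i= 7: G-X =  9 → J
  i= 8: G-A =  6 → G
  i= 9: P-Y = 17 → R
  i=10: K-C =  8 → I
  i=11: R-E = 13 → N
  i=12: R-H = 10 → K
  i=13: V-S =  3 → D
  i=14: Q-H =  9 → J
  i=15: D-X =  6 → G
  i=16: S-B = 17 → R
  i=17: R-J =  8 → I
  i=18: J-W = 13 → N
  i=19: L-B = 10 → K
  i=20: Y-V =  3 → D
  i=21: Z-Q =  9 → J
  i=22: R-L =  6 → G
  i=23: O-X = 17 → R
  i=24: G-Y =  8 → I
  i=25: C-P = 13 → N
  i=26: I-Y = 10 → K
  i=27: X-U =  3 → D
  i=28: G-X =  9 → J
  i=29: P-J =  6 → G
  shifts repeat with period 7: JGRINKD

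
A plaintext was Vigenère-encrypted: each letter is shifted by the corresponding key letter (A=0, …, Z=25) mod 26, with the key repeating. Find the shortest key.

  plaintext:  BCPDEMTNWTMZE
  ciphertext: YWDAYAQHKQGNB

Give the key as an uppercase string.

  i= 0: Y-B = 23 → X
  i= 1: W-C = 20 → U
  i= 2: D-P = 14 → O
  i= 3: A-D = 23 → X
  i= 4: Y-E = 20 → U
  i= 5: A-M = 14 → O
  i= 6: Q-T = 23 → X
  i= 7: H-N = 20 → U
  i= 8: K-W = 14 → O
  i= 9: Q-T = 23 → X
  i=10: G-M = 20 → U
  i=11: N-Z = 14 → O
  i=12: B-E = 23 → X
  shifts repeat with period 3: XUO

XUO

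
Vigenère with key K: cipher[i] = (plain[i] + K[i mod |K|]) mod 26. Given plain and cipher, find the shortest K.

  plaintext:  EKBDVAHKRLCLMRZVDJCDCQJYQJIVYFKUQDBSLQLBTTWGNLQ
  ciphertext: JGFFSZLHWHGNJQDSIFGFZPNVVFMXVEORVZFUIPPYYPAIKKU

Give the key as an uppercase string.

  i= 0: J-E =  5 → F
  i= 1: G-K = 22 → W
  i= 2: F-B =  4 → E
  i= 3: F-D =  2 → C
  i= 4: S-V = 23 → X
  i= 5: Z-A = 25 → Z
  i= 6: L-H =  4 → E
  i= 7: H-K = 23 → X
  i= 8: W-R =  5 → F
  i= 9: H-L = 22 → W
  i=10: G-C =  4 → E
  i=11: N-L =  2 → C
  i=12: J-M = 23 → X
  i=13: Q-R = 25 → Z
  i=14: D-Z =  4 → E
  i=15: S-V = 23 → X
  i=16: I-D =  5 → F
  i=17: F-J = 22 → W
  i=18: G-C =  4 → E
  i=19: F-D =  2 → C
  i=20: Z-C = 23 → X
  i=21: P-Q = 25 → Z
  i=22: N-J =  4 → E
  i=23: V-Y = 23 → X
  i=24: V-Q =  5 → F
  i=25: F-J = 22 → W
  i=26: M-I =  4 → E
  i=27: X-V =  2 → C
  i=28: V-Y = 23 → X
  i=29: E-F = 25 → Z
  i=30: O-K =  4 → E
  i=31: R-U = 23 → X
  i=32: V-Q =  5 → F
  i=33: Z-D = 22 → W
  i=34: F-B =  4 → E
  i=35: U-S =  2 → C
  i=36: I-L = 23 → X
  i=37: P-Q = 25 → Z
  i=38: P-L =  4 → E
  i=39: Y-B = 23 → X
  i=40: Y-T =  5 → F
  i=41: P-T = 22 → W
  i=42: A-W =  4 → E
  i=43: I-G =  2 → C
  i=44: K-N = 23 → X
  i=45: K-L = 25 → Z
  i=46: U-Q =  4 → E
  shifts repeat with period 8: FWECXZEX

FWECXZEX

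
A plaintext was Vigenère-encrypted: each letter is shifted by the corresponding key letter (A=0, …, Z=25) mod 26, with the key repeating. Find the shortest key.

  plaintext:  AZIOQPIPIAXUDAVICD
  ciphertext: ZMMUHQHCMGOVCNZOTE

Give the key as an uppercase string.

  i= 0: Z-A = 25 → Z
  i= 1: M-Z = 13 → N
  i= 2: M-I =  4 → E
  i= 3: U-O =  6 → G
  i= 4: H-Q = 17 → R
  i= 5: Q-P =  1 → B
  i= 6: H-I = 25 → Z
  i= 7: C-P = 13 → N
  i= 8: M-I =  4 → E
  i= 9: G-A =  6 → G
  i=10: O-X = 17 → R
  i=11: V-U =  1 → B
  i=12: C-D = 25 → Z
  i=13: N-A = 13 → N
  i=14: Z-V =  4 → E
  i=15: O-I =  6 → G
  i=16: T-C = 17 → R
  i=17: E-D =  1 → B
  shifts repeat with period 6: ZNEGRB

ZNEGRB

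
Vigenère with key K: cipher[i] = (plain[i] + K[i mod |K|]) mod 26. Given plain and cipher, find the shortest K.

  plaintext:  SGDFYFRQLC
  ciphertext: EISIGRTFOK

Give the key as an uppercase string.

  i= 0: E-S = 12 → M
  i= 1: I-G =  2 → C
  i= 2: S-D = 15 → P
  i= 3: I-F =  3 → D
  i= 4: G-Y =  8 → I
  i= 5: R-F = 12 → M
  i= 6: T-R =  2 → C
  i= 7: F-Q = 15 → P
  i= 8: O-L =  3 → D
  i= 9: K-C =  8 → I
  shifts repeat with period 5: MCPDI

MCPDI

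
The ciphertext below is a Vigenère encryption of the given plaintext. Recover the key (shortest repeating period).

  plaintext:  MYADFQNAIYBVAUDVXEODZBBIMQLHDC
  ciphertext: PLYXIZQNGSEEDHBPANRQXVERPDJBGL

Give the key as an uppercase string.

DNYUDJ

  i= 0: P-M =  3 → D
  i= 1: L-Y = 13 → N
  i= 2: Y-A = 24 → Y
  i= 3: X-D = 20 → U
  i= 4: I-F =  3 → D
  i= 5: Z-Q =  9 → J
  i= 6: Q-N =  3 → D
  i= 7: N-A = 13 → N
  i= 8: G-I = 24 → Y
  i= 9: S-Y = 20 → U
  i=10: E-B =  3 → D
  i=11: E-V =  9 → J
  i=12: D-A =  3 → D
  i=13: H-U = 13 → N
  i=14: B-D = 24 → Y
  i=15: P-V = 20 → U
  i=16: A-X =  3 → D
  i=17: N-E =  9 → J
  i=18: R-O =  3 → D
  i=19: Q-D = 13 → N
  i=20: X-Z = 24 → Y
  i=21: V-B = 20 → U
  i=22: E-B =  3 → D
  i=23: R-I =  9 → J
  i=24: P-M =  3 → D
  i=25: D-Q = 13 → N
  i=26: J-L = 24 → Y
  i=27: B-H = 20 → U
  i=28: G-D =  3 → D
  i=29: L-C =  9 → J
  shifts repeat with period 6: DNYUDJ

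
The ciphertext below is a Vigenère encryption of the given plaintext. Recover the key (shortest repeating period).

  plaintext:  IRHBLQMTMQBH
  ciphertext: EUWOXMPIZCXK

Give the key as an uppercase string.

WDPNM

  i= 0: E-I = 22 → W
  i= 1: U-R =  3 → D
  i= 2: W-H = 15 → P
  i= 3: O-B = 13 → N
  i= 4: X-L = 12 → M
  i= 5: M-Q = 22 → W
  i= 6: P-M =  3 → D
  i= 7: I-T = 15 → P
  i= 8: Z-M = 13 → N
  i= 9: C-Q = 12 → M
  i=10: X-B = 22 → W
  i=11: K-H =  3 → D
  shifts repeat with period 5: WDPNM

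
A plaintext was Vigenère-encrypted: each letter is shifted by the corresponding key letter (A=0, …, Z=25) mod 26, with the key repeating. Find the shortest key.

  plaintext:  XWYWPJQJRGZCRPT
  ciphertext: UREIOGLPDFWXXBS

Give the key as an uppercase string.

XVGMZ

  i= 0: U-X = 23 → X
  i= 1: R-W = 21 → V
  i= 2: E-Y =  6 → G
  i= 3: I-W = 12 → M
  i= 4: O-P = 25 → Z
  i= 5: G-J = 23 → X
  i= 6: L-Q = 21 → V
  i= 7: P-J =  6 → G
  i= 8: D-R = 12 → M
  i= 9: F-G = 25 → Z
  i=10: W-Z = 23 → X
  i=11: X-C = 21 → V
  i=12: X-R =  6 → G
  i=13: B-P = 12 → M
  i=14: S-T = 25 → Z
  shifts repeat with period 5: XVGMZ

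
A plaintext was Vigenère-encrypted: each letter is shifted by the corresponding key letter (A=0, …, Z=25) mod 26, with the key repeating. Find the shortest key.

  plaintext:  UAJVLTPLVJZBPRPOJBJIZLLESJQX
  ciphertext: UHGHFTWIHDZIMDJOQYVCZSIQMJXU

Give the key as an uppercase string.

  i= 0: U-U =  0 → A
  i= 1: H-A =  7 → H
  i= 2: G-J = 23 → X
  i= 3: H-V = 12 → M
  i= 4: F-L = 20 → U
  i= 5: T-T =  0 → A
  i= 6: W-P =  7 → H
  i= 7: I-L = 23 → X
  i= 8: H-V = 12 → M
  i= 9: D-J = 20 → U
  i=10: Z-Z =  0 → A
  i=11: I-B =  7 → H
  i=12: M-P = 23 → X
  i=13: D-R = 12 → M
  i=14: J-P = 20 → U
  i=15: O-O =  0 → A
  i=16: Q-J =  7 → H
  i=17: Y-B = 23 → X
  i=18: V-J = 12 → M
  i=19: C-I = 20 → U
  i=20: Z-Z =  0 → A
  i=21: S-L =  7 → H
  i=22: I-L = 23 → X
  i=23: Q-E = 12 → M
  i=24: M-S = 20 → U
  i=25: J-J =  0 → A
  i=26: X-Q =  7 → H
  i=27: U-X = 23 → X
  shifts repeat with period 5: AHXMU

AHXMU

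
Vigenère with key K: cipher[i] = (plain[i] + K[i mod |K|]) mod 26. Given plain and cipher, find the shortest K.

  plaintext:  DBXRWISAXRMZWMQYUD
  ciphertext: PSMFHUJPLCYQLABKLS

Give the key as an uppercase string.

  i= 0: P-D = 12 → M
  i= 1: S-B = 17 → R
  i= 2: M-X = 15 → P
  i= 3: F-R = 14 → O
  i= 4: H-W = 11 → L
  i= 5: U-I = 12 → M
  i= 6: J-S = 17 → R
  i= 7: P-A = 15 → P
  i= 8: L-X = 14 → O
  i= 9: C-R = 11 → L
  i=10: Y-M = 12 → M
  i=11: Q-Z = 17 → R
  i=12: L-W = 15 → P
  i=13: A-M = 14 → O
  i=14: B-Q = 11 → L
  i=15: K-Y = 12 → M
  i=16: L-U = 17 → R
  i=17: S-D = 15 → P
  shifts repeat with period 5: MRPOL

MRPOL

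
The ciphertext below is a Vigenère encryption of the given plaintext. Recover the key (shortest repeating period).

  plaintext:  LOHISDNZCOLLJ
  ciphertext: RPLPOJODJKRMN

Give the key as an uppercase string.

GBEHW

  i= 0: R-L =  6 → G
  i= 1: P-O =  1 → B
  i= 2: L-H =  4 → E
  i= 3: P-I =  7 → H
  i= 4: O-S = 22 → W
  i= 5: J-D =  6 → G
  i= 6: O-N =  1 → B
  i= 7: D-Z =  4 → E
  i= 8: J-C =  7 → H
  i= 9: K-O = 22 → W
  i=10: R-L =  6 → G
  i=11: M-L =  1 → B
  i=12: N-J =  4 → E
  shifts repeat with period 5: GBEHW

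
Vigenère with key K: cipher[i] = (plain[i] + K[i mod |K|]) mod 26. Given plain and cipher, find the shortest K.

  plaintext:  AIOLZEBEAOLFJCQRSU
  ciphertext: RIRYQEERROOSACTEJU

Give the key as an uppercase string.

  i= 0: R-A = 17 → R
  i= 1: I-I =  0 → A
  i= 2: R-O =  3 → D
  i= 3: Y-L = 13 → N
  i= 4: Q-Z = 17 → R
  i= 5: E-E =  0 → A
  i= 6: E-B =  3 → D
  i= 7: R-E = 13 → N
  i= 8: R-A = 17 → R
  i= 9: O-O =  0 → A
  i=10: O-L =  3 → D
  i=11: S-F = 13 → N
  i=12: A-J = 17 → R
  i=13: C-C =  0 → A
  i=14: T-Q =  3 → D
  i=15: E-R = 13 → N
  i=16: J-S = 17 → R
  i=17: U-U =  0 → A
  shifts repeat with period 4: RADN

RADN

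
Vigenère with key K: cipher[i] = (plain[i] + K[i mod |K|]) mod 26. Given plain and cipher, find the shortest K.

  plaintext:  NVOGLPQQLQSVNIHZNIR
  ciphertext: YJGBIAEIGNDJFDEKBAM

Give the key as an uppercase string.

  i= 0: Y-N = 11 → L
  i= 1: J-V = 14 → O
  i= 2: G-O = 18 → S
  i= 3: B-G = 21 → V
  i= 4: I-L = 23 → X
  i= 5: A-P = 11 → L
  i= 6: E-Q = 14 → O
  i= 7: I-Q = 18 → S
  i= 8: G-L = 21 → V
  i= 9: N-Q = 23 → X
  i=10: D-S = 11 → L
  i=11: J-V = 14 → O
  i=12: F-N = 18 → S
  i=13: D-I = 21 → V
  i=14: E-H = 23 → X
  i=15: K-Z = 11 → L
  i=16: B-N = 14 → O
  i=17: A-I = 18 → S
  i=18: M-R = 21 → V
  shifts repeat with period 5: LOSVX

LOSVX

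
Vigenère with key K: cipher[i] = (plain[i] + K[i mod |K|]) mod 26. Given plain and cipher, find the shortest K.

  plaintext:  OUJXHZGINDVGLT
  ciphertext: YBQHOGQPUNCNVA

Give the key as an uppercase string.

KHH

  i= 0: Y-O = 10 → K
  i= 1: B-U =  7 → H
  i= 2: Q-J =  7 → H
  i= 3: H-X = 10 → K
  i= 4: O-H =  7 → H
  i= 5: G-Z =  7 → H
  i= 6: Q-G = 10 → K
  i= 7: P-I =  7 → H
  i= 8: U-N =  7 → H
  i= 9: N-D = 10 → K
  i=10: C-V =  7 → H
  i=11: N-G =  7 → H
  i=12: V-L = 10 → K
  i=13: A-T =  7 → H
  shifts repeat with period 3: KHH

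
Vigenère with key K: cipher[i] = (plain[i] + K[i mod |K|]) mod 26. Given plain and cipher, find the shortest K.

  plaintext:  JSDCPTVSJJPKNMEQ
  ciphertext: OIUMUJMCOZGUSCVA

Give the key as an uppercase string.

FQRK

  i= 0: O-J =  5 → F
  i= 1: I-S = 16 → Q
  i= 2: U-D = 17 → R
  i= 3: M-C = 10 → K
  i= 4: U-P =  5 → F
  i= 5: J-T = 16 → Q
  i= 6: M-V = 17 → R
  i= 7: C-S = 10 → K
  i= 8: O-J =  5 → F
  i= 9: Z-J = 16 → Q
  i=10: G-P = 17 → R
  i=11: U-K = 10 → K
  i=12: S-N =  5 → F
  i=13: C-M = 16 → Q
  i=14: V-E = 17 → R
  i=15: A-Q = 10 → K
  shifts repeat with period 4: FQRK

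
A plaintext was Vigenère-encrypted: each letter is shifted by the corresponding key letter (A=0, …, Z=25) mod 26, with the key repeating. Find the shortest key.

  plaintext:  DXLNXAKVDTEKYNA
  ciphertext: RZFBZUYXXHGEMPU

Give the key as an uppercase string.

  i= 0: R-D = 14 → O
  i= 1: Z-X =  2 → C
  i= 2: F-L = 20 → U
  i= 3: B-N = 14 → O
  i= 4: Z-X =  2 → C
  i= 5: U-A = 20 → U
  i= 6: Y-K = 14 → O
  i= 7: X-V =  2 → C
  i= 8: X-D = 20 → U
  i= 9: H-T = 14 → O
  i=10: G-E =  2 → C
  i=11: E-K = 20 → U
  i=12: M-Y = 14 → O
  i=13: P-N =  2 → C
  i=14: U-A = 20 → U
  shifts repeat with period 3: OCU

OCU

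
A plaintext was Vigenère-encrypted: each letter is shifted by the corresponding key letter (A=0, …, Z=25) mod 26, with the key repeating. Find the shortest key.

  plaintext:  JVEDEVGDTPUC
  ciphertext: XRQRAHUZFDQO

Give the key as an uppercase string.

  i= 0: X-J = 14 → O
  i= 1: R-V = 22 → W
  i= 2: Q-E = 12 → M
  i= 3: R-D = 14 → O
  i= 4: A-E = 22 → W
  i= 5: H-V = 12 → M
  i= 6: U-G = 14 → O
  i= 7: Z-D = 22 → W
  i= 8: F-T = 12 → M
  i= 9: D-P = 14 → O
  i=10: Q-U = 22 → W
  i=11: O-C = 12 → M
  shifts repeat with period 3: OWM

OWM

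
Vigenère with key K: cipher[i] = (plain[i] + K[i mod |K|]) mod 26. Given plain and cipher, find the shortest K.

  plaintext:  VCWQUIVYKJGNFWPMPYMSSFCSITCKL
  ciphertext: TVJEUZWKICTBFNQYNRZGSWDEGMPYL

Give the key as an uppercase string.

  i= 0: T-V = 24 → Y
  i= 1: V-C = 19 → T
  i= 2: J-W = 13 → N
  i= 3: E-Q = 14 → O
  i= 4: U-U =  0 → A
  i= 5: Z-I = 17 → R
  i= 6: W-V =  1 → B
  i= 7: K-Y = 12 → M
  i= 8: I-K = 24 → Y
  i= 9: C-J = 19 → T
  i=10: T-G = 13 → N
  i=11: B-N = 14 → O
  i=12: F-F =  0 → A
  i=13: N-W = 17 → R
  i=14: Q-P =  1 → B
  i=15: Y-M = 12 → M
  i=16: N-P = 24 → Y
  i=17: R-Y = 19 → T
  i=18: Z-M = 13 → N
  i=19: G-S = 14 → O
  i=20: S-S =  0 → A
  i=21: W-F = 17 → R
  i=22: D-C =  1 → B
  i=23: E-S = 12 → M
  i=24: G-I = 24 → Y
  i=25: M-T = 19 → T
  i=26: P-C = 13 → N
  i=27: Y-K = 14 → O
  i=28: L-L =  0 → A
  shifts repeat with period 8: YTNOARBM

YTNOARBM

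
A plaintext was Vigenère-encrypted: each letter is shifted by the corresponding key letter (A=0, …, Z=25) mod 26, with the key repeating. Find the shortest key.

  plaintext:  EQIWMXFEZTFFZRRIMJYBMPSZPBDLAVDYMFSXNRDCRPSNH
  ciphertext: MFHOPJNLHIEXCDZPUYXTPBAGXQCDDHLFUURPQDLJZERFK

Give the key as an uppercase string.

  i= 0: M-E =  8 → I
  i= 1: F-Q = 15 → P
  i= 2: H-I = 25 → Z
  i= 3: O-W = 18 → S
  i= 4: P-M =  3 → D
  i= 5: J-X = 12 → M
  i= 6: N-F =  8 → I
  i= 7: L-E =  7 → H
  i= 8: H-Z =  8 → I
  i= 9: I-T = 15 → P
  i=10: E-F = 25 → Z
  i=11: X-F = 18 → S
  i=12: C-Z =  3 → D
  i=13: D-R = 12 → M
  i=14: Z-R =  8 → I
  i=15: P-I =  7 → H
  i=16: U-M =  8 → I
  i=17: Y-J = 15 → P
  i=18: X-Y = 25 → Z
  i=19: T-B = 18 → S
  i=20: P-M =  3 → D
  i=21: B-P = 12 → M
  i=22: A-S =  8 → I
  i=23: G-Z =  7 → H
  i=24: X-P =  8 → I
  i=25: Q-B = 15 → P
  i=26: C-D = 25 → Z
  i=27: D-L = 18 → S
  i=28: D-A =  3 → D
  i=29: H-V = 12 → M
  i=30: L-D =  8 → I
  i=31: F-Y =  7 → H
  i=32: U-M =  8 → I
  i=33: U-F = 15 → P
  i=34: R-S = 25 → Z
  i=35: P-X = 18 → S
  i=36: Q-N =  3 → D
  i=37: D-R = 12 → M
  i=38: L-D =  8 → I
  i=39: J-C =  7 → H
  i=40: Z-R =  8 → I
  i=41: E-P = 15 → P
  i=42: R-S = 25 → Z
  i=43: F-N = 18 → S
  i=44: K-H =  3 → D
  shifts repeat with period 8: IPZSDMIH

IPZSDMIH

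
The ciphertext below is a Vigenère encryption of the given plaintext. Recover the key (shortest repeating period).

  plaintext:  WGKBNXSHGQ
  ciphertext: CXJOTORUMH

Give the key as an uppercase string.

GRZN

  i= 0: C-W =  6 → G
  i= 1: X-G = 17 → R
  i= 2: J-K = 25 → Z
  i= 3: O-B = 13 → N
  i= 4: T-N =  6 → G
  i= 5: O-X = 17 → R
  i= 6: R-S = 25 → Z
  i= 7: U-H = 13 → N
  i= 8: M-G =  6 → G
  i= 9: H-Q = 17 → R
  shifts repeat with period 4: GRZN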